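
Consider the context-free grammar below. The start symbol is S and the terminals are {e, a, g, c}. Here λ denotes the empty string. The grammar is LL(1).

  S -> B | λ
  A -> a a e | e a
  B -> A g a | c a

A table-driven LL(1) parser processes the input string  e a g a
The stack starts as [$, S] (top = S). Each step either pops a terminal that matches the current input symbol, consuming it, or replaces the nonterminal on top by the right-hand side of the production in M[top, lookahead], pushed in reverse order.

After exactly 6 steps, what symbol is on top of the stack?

a

     Stack      Input      Action
  1  $ S        e a g a $  expand S -> B
  2  $ B        e a g a $  expand B -> A g a
  3  $ a g A    e a g a $  expand A -> e a
  4  $ a g a e  e a g a $  match e
  5  $ a g a    a g a $    match a
  6  $ a g      g a $      match g
Stack after step 6: $ a (top = a).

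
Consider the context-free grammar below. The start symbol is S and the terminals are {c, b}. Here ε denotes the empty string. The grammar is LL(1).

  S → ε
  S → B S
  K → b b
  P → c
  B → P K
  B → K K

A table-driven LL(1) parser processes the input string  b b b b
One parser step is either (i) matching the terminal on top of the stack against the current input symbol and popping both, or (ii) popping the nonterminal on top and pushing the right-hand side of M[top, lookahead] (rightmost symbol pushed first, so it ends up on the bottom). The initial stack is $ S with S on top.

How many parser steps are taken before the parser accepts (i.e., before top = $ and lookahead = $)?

9

step 1: stack=$ S  input=b b b b $  — expand S → B S
step 2: stack=$ S B  input=b b b b $  — expand B → K K
step 3: stack=$ S K K  input=b b b b $  — expand K → b b
step 4: stack=$ S K b b  input=b b b b $  — match b
step 5: stack=$ S K b  input=b b b $  — match b
step 6: stack=$ S K  input=b b $  — expand K → b b
step 7: stack=$ S b b  input=b b $  — match b
step 8: stack=$ S b  input=b $  — match b
step 9: stack=$ S  input=$  — expand S → ε
Accept reached after 9 steps.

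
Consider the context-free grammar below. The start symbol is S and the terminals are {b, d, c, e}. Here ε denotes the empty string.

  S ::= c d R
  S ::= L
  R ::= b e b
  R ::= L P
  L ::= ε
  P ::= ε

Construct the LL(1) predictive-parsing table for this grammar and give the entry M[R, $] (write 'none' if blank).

FIRST(L) = {ε}
FIRST(P) = {ε}
FIRST(S) = {ε, c}  (via L)
FIRST(R) = {ε, b}  (via L P)
FOLLOW(S) includes $ since S is the start symbol.
FOLLOW(S): S appears on no right-hand side. Thus FOLLOW(S) = {$}.
FOLLOW(R): in S::=c d R, the suffix after R is empty, so FOLLOW(R) ⊇ FOLLOW(S) = {$}. Thus FOLLOW(R) = {$}.
For R ::= b e b: FIRST(b e b) = {b}, so it goes in M[R, t] for t ∈ {b}.
For R ::= L P: FIRST(L P) = {ε}, so it goes in M[R, t] for t ∈ {}; since ε ∈ FIRST, also for every t ∈ FOLLOW(R) = {$}.

R ::= L P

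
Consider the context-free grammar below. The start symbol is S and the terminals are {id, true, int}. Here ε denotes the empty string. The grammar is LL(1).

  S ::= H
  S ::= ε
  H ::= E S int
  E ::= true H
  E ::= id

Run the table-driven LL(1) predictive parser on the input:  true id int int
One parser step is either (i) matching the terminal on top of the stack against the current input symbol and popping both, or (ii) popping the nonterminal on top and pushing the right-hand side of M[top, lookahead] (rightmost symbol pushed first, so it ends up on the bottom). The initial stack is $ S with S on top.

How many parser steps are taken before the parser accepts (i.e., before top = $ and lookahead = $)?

11

step 1: stack=$ S  input=true id int int $  — expand S ::= H
step 2: stack=$ H  input=true id int int $  — expand H ::= E S int
step 3: stack=$ int S E  input=true id int int $  — expand E ::= true H
step 4: stack=$ int S H true  input=true id int int $  — match true
step 5: stack=$ int S H  input=id int int $  — expand H ::= E S int
step 6: stack=$ int S int S E  input=id int int $  — expand E ::= id
step 7: stack=$ int S int S id  input=id int int $  — match id
step 8: stack=$ int S int S  input=int int $  — expand S ::= ε
step 9: stack=$ int S int  input=int int $  — match int
step 10: stack=$ int S  input=int $  — expand S ::= ε
step 11: stack=$ int  input=int $  — match int
Accept reached after 11 steps.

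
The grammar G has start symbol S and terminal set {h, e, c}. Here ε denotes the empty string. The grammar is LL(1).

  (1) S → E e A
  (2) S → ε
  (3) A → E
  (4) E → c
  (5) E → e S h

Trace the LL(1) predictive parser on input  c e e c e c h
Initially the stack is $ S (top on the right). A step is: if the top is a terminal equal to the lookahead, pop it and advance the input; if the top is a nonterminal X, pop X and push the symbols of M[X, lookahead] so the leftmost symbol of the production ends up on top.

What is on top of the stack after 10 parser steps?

      Stack      Input            Action
   1  $ S        c e e c e c h $  expand S → E e A
   2  $ A e E    c e e c e c h $  expand E → c
   3  $ A e c    c e e c e c h $  match c
   4  $ A e      e e c e c h $    match e
   5  $ A        e c e c h $      expand A → E
   6  $ E        e c e c h $      expand E → e S h
   7  $ h S e    e c e c h $      match e
   8  $ h S      c e c h $        expand S → E e A
   9  $ h A e E  c e c h $        expand E → c
  10  $ h A e c  c e c h $        match c
Stack after step 10: $ h A e (top = e).

e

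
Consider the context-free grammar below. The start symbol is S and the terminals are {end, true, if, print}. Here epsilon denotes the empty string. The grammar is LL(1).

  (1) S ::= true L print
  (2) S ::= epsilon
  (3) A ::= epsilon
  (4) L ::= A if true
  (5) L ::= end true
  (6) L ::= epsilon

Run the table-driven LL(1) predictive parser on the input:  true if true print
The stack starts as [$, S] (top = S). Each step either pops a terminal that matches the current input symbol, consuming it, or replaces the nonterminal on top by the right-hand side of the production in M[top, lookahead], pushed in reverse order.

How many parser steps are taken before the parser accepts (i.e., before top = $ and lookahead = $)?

     Stack              Input                 Action
  1  $ S                true if true print $  expand S ::= true L print
  2  $ print L true     true if true print $  match true
  3  $ print L          if true print $       expand L ::= A if true
  4  $ print true if A  if true print $       expand A ::= epsilon
  5  $ print true if    if true print $       match if
  6  $ print true       true print $          match true
  7  $ print            print $               match print
Accept reached after 7 steps.

7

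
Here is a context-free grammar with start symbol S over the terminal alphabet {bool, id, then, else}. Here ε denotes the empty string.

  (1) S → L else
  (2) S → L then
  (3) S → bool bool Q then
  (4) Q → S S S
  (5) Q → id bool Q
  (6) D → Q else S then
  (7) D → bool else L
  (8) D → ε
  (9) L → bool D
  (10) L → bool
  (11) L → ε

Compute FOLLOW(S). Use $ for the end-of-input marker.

{$, bool, else, then}

FIRST(L): from L→bool D we get {bool}; from L→bool we get {bool}; from L→ε we get {ε}. So FIRST(L) = {ε, bool}.
FIRST(S): from S→L else we get {bool, else}; from S→L then we get {bool, then}; from S→bool bool Q then we get {bool}. So FIRST(S) = {bool, else, then}.
FIRST(Q): from Q→S S S we get {bool, else, then}; from Q→id bool Q we get {id}. So FIRST(Q) = {bool, else, id, then}.
FIRST(D): from D→Q else S then we get {bool, else, id, then}; from D→bool else L we get {bool}; from D→ε we get {ε}. So FIRST(D) = {ε, bool, else, id, then}.
FOLLOW(S) includes $ since S is the start symbol.
FOLLOW(Q): in S→bool bool Q then, Q is followed by then with FIRST {then}; in Q→id bool Q, the suffix after Q is empty (adds nothing new); in D→Q else S then, Q is followed by else S then with FIRST {else}. Thus FOLLOW(Q) = {else, then}.
FOLLOW(S): in Q→S S S (occurrence 1), S is followed by S S with FIRST {bool, else, then}; in Q→S S S (occurrence 2), S is followed by S with FIRST {bool, else, then}; in Q→S S S (occurrence 3), the suffix after S is empty, so FOLLOW(S) ⊇ FOLLOW(Q) = {else, then}; in D→Q else S then, S is followed by then with FIRST {then}. Thus FOLLOW(S) = {$, bool, else, then}.
FOLLOW(D): in L→bool D, the suffix after D is empty, so FOLLOW(D) ⊇ FOLLOW(L) = {else, then}. Thus FOLLOW(D) = {else, then}.
FOLLOW(L): in S→L else, L is followed by else with FIRST {else}; in S→L then, L is followed by then with FIRST {then}; in D→bool else L, the suffix after L is empty, so FOLLOW(L) ⊇ FOLLOW(D) = {else, then}. Thus FOLLOW(L) = {else, then}.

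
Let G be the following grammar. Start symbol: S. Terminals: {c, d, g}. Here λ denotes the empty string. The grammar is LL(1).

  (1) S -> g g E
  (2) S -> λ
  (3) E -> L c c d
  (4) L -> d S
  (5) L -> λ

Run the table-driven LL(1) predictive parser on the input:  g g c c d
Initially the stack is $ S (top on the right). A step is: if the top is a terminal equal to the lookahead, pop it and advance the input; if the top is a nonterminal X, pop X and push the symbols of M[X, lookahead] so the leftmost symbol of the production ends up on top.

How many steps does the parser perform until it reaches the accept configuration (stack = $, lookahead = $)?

step 1: stack=$ S  input=g g c c d $  — expand S -> g g E
step 2: stack=$ E g g  input=g g c c d $  — match g
step 3: stack=$ E g  input=g c c d $  — match g
step 4: stack=$ E  input=c c d $  — expand E -> L c c d
step 5: stack=$ d c c L  input=c c d $  — expand L -> λ
step 6: stack=$ d c c  input=c c d $  — match c
step 7: stack=$ d c  input=c d $  — match c
step 8: stack=$ d  input=d $  — match d
Accept reached after 8 steps.

8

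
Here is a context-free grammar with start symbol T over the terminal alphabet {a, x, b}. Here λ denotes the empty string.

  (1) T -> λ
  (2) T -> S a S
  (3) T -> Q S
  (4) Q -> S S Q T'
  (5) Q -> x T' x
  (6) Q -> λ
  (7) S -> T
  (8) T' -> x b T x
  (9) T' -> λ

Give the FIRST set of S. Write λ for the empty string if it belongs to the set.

FIRST(T'): from T'->x b T x we get {x}; from T'->λ we get {λ}. So FIRST(T') = {λ, x}.
FIRST(T): from T->λ we get {λ}; from T->S a S we get {a, x}; from T->Q S we get {λ, a, x}. So FIRST(T) = {λ, a, x}.
FIRST(S): from S->T we get {λ, a, x}. So FIRST(S) = {λ, a, x}.
FIRST(Q): from Q->S S Q T' we get {λ, a, x}; from Q->x T' x we get {x}; from Q->λ we get {λ}. So FIRST(Q) = {λ, a, x}.

{λ, a, x}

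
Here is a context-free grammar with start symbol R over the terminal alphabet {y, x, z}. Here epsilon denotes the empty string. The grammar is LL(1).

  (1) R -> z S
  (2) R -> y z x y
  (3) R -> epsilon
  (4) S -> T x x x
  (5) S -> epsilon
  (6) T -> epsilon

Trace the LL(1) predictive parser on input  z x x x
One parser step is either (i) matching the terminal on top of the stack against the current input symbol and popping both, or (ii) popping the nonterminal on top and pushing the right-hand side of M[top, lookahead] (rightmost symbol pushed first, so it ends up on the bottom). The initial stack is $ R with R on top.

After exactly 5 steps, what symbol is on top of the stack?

x

     Stack      Input      Action
  1  $ R        z x x x $  expand R -> z S
  2  $ S z      z x x x $  match z
  3  $ S        x x x $    expand S -> T x x x
  4  $ x x x T  x x x $    expand T -> epsilon
  5  $ x x x    x x x $    match x
Stack after step 5: $ x x (top = x).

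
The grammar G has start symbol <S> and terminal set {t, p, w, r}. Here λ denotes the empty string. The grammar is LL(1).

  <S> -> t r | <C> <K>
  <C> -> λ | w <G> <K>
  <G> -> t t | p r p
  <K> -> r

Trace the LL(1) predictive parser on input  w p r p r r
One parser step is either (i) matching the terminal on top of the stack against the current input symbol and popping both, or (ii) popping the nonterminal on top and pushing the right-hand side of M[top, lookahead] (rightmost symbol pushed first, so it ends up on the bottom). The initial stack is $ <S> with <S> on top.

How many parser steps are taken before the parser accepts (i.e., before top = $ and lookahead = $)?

step 1: stack=$ <S>  input=w p r p r r $  — expand <S> -> <C> <K>
step 2: stack=$ <K> <C>  input=w p r p r r $  — expand <C> -> w <G> <K>
step 3: stack=$ <K> <K> <G> w  input=w p r p r r $  — match w
step 4: stack=$ <K> <K> <G>  input=p r p r r $  — expand <G> -> p r p
step 5: stack=$ <K> <K> p r p  input=p r p r r $  — match p
step 6: stack=$ <K> <K> p r  input=r p r r $  — match r
step 7: stack=$ <K> <K> p  input=p r r $  — match p
step 8: stack=$ <K> <K>  input=r r $  — expand <K> -> r
step 9: stack=$ <K> r  input=r r $  — match r
step 10: stack=$ <K>  input=r $  — expand <K> -> r
step 11: stack=$ r  input=r $  — match r
Accept reached after 11 steps.

11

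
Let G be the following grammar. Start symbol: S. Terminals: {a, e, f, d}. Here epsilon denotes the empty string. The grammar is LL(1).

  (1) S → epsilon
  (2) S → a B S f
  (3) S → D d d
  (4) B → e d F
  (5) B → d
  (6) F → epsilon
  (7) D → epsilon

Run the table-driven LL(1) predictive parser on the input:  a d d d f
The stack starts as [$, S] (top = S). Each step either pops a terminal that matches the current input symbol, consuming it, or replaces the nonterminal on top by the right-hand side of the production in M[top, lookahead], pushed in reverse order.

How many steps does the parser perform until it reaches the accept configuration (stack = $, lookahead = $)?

9

     Stack      Input        Action
  1  $ S        a d d d f $  expand S → a B S f
  2  $ f S B a  a d d d f $  match a
  3  $ f S B    d d d f $    expand B → d
  4  $ f S d    d d d f $    match d
  5  $ f S      d d f $      expand S → D d d
  6  $ f d d D  d d f $      expand D → epsilon
  7  $ f d d    d d f $      match d
  8  $ f d      d f $        match d
  9  $ f        f $          match f
Accept reached after 9 steps.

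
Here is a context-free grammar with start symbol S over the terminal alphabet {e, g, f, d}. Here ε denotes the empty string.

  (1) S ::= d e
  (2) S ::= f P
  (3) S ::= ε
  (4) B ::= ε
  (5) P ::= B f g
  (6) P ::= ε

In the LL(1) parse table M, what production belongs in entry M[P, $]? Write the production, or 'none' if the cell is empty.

P ::= ε

FIRST(S): from S::=d e we get {d}; from S::=f P we get {f}; from S::=ε we get {ε}. So FIRST(S) = {ε, d, f}.
FIRST(B): from B::=ε we get {ε}. So FIRST(B) = {ε}.
FIRST(P): from P::=B f g we get {f}; from P::=ε we get {ε}. So FIRST(P) = {ε, f}.
FOLLOW(S) includes $ since S is the start symbol.
FOLLOW(S): S appears on no right-hand side. Thus FOLLOW(S) = {$}.
FOLLOW(P): in S::=f P, the suffix after P is empty, so FOLLOW(P) ⊇ FOLLOW(S) = {$}. Thus FOLLOW(P) = {$}.
For P ::= B f g: FIRST(B f g) = {f}, so it goes in M[P, t] for t ∈ {f}.
For P ::= ε: FIRST(ε) = {ε}, so it goes in M[P, t] for t ∈ {}; since ε ∈ FIRST, also for every t ∈ FOLLOW(P) = {$}.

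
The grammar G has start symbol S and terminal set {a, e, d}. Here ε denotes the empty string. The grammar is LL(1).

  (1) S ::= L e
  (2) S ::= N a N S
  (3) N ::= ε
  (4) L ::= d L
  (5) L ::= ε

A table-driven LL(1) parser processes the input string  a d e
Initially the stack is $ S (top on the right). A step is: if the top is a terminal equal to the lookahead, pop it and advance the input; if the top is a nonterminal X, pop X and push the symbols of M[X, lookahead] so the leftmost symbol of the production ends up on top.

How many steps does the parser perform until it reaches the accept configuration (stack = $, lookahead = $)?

     Stack      Input    Action
  1  $ S        a d e $  expand S ::= N a N S
  2  $ S N a N  a d e $  expand N ::= ε
  3  $ S N a    a d e $  match a
  4  $ S N      d e $    expand N ::= ε
  5  $ S        d e $    expand S ::= L e
  6  $ e L      d e $    expand L ::= d L
  7  $ e L d    d e $    match d
  8  $ e L      e $      expand L ::= ε
  9  $ e        e $      match e
Accept reached after 9 steps.

9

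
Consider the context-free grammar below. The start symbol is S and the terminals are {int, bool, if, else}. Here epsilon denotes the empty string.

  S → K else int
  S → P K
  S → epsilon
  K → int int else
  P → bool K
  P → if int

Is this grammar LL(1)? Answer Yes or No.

Yes

FIRST(S) = {epsilon, bool, if, int}
FIRST(K) = {int}
FIRST(P) = {bool, if}
FOLLOW(S) = {$}
FOLLOW(K) = {$, else, int}
FOLLOW(P) = {int}
Each cell of M receives at most one production.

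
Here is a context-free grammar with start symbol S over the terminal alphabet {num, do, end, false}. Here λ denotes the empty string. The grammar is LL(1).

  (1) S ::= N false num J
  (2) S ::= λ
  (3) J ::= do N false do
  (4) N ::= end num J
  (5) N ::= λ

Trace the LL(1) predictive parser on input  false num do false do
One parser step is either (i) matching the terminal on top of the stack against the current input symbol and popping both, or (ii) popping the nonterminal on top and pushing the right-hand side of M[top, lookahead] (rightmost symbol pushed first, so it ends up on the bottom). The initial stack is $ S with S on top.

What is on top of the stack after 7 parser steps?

false

step 1: stack=$ S  input=false num do false do $  — expand S ::= N false num J
step 2: stack=$ J num false N  input=false num do false do $  — expand N ::= λ
step 3: stack=$ J num false  input=false num do false do $  — match false
step 4: stack=$ J num  input=num do false do $  — match num
step 5: stack=$ J  input=do false do $  — expand J ::= do N false do
step 6: stack=$ do false N do  input=do false do $  — match do
step 7: stack=$ do false N  input=false do $  — expand N ::= λ
Stack after step 7: $ do false (top = false).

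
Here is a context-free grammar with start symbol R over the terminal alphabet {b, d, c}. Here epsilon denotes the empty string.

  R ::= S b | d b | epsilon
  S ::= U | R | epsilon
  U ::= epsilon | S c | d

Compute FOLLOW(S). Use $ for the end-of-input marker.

FIRST(R) = {epsilon, b, c, d}  (via S b)
FIRST(S) = {epsilon, b, c, d}  (via U, R)
FIRST(U) = {epsilon, b, c, d}  (via S c)
FOLLOW(R) includes $ since R is the start symbol.
FOLLOW(S): in R::=S b, S is followed by b with FIRST {b}; in U::=S c, S is followed by c with FIRST {c}. Thus FOLLOW(S) = {b, c}.
FOLLOW(R): in S::=R, the suffix after R is empty, so FOLLOW(R) ⊇ FOLLOW(S) = {b, c}. Thus FOLLOW(R) = {$, b, c}.
FOLLOW(U): in S::=U, the suffix after U is empty, so FOLLOW(U) ⊇ FOLLOW(S) = {b, c}. Thus FOLLOW(U) = {b, c}.

{b, c}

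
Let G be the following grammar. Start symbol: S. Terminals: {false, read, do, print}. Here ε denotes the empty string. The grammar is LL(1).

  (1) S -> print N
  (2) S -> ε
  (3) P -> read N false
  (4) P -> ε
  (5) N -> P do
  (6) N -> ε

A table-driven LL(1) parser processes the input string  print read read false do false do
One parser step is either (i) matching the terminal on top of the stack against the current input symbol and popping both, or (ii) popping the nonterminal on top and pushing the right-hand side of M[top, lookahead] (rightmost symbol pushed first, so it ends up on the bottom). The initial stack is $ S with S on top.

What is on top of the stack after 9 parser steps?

     Stack                       Input                                Action
  1  $ S                         print read read false do false do $  expand S -> print N
  2  $ N print                   print read read false do false do $  match print
  3  $ N                         read read false do false do $        expand N -> P do
  4  $ do P                      read read false do false do $        expand P -> read N false
  5  $ do false N read           read read false do false do $        match read
  6  $ do false N                read false do false do $             expand N -> P do
  7  $ do false do P             read false do false do $             expand P -> read N false
  8  $ do false do false N read  read false do false do $             match read
  9  $ do false do false N       false do false do $                  expand N -> ε
Stack after step 9: $ do false do false (top = false).

false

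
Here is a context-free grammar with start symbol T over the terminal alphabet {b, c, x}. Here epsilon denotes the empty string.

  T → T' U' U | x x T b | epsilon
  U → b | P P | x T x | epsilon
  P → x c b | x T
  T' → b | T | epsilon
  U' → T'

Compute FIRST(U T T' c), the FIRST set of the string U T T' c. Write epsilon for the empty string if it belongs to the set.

FIRST(P): from P→x c b we get {x}; from P→x T we get {x}. So FIRST(P) = {x}.
FIRST(U): from U→b we get {b}; from U→P P we get {x}; from U→x T x we get {x}; from U→epsilon we get {epsilon}. So FIRST(U) = {epsilon, b, x}.
FIRST(T): from T→T' U' U we get {epsilon, b, x}; from T→x x T b we get {x}; from T→epsilon we get {epsilon}. So FIRST(T) = {epsilon, b, x}.
FIRST(T'): from T'→b we get {b}; from T'→T we get {epsilon, b, x}; from T'→epsilon we get {epsilon}. So FIRST(T') = {epsilon, b, x}.
FIRST(U'): from U'→T' we get {epsilon, b, x}. So FIRST(U') = {epsilon, b, x}.
FIRST(U T T' c): take FIRST of each symbol in turn, carrying on past any symbol whose FIRST contains epsilon; result {b, c, x}.

{b, c, x}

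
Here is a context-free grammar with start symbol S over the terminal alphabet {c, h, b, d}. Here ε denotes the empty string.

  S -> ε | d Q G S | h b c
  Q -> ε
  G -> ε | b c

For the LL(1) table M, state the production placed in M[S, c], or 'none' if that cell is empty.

FIRST(S) = {ε, d, h}
FIRST(Q) = {ε}
FIRST(G) = {ε, b}
FOLLOW(S) includes $ since S is the start symbol.
FOLLOW(S): in S->d Q G S, the suffix after S is empty (adds nothing new). Thus FOLLOW(S) = {$}.
For S -> ε: FIRST(ε) = {ε}, so it goes in M[S, t] for t ∈ {}; since ε ∈ FIRST, also for every t ∈ FOLLOW(S) = {$}.
For S -> d Q G S: FIRST(d Q G S) = {d}, so it goes in M[S, t] for t ∈ {d}.
For S -> h b c: FIRST(h b c) = {h}, so it goes in M[S, t] for t ∈ {h}.
None of these place a production in M[S, c].

none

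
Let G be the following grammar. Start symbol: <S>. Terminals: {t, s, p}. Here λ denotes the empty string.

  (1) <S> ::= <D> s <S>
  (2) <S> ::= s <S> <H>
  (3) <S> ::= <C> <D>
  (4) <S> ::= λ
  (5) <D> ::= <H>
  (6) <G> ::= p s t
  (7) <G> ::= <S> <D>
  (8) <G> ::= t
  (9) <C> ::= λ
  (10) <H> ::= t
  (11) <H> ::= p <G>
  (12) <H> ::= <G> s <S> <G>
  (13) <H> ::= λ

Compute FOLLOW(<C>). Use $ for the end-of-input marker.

{$, p, s, t}

FIRST(<C>): from <C>::=λ we get {λ}. So FIRST(<C>) = {λ}.
FIRST(<S>): from <S>::=<D> s <S> we get {p, s, t}; from <S>::=s <S> <H> we get {s}; from <S>::=<C> <D> we get {λ, p, s, t}; from <S>::=λ we get {λ}. So FIRST(<S>) = {λ, p, s, t}.
FIRST(<D>): from <D>::=<H> we get {λ, p, s, t}. So FIRST(<D>) = {λ, p, s, t}.
FIRST(<G>): from <G>::=p s t we get {p}; from <G>::=<S> <D> we get {λ, p, s, t}; from <G>::=t we get {t}. So FIRST(<G>) = {λ, p, s, t}.
FIRST(<H>): from <H>::=t we get {t}; from <H>::=p <G> we get {p}; from <H>::=<G> s <S> <G> we get {p, s, t}; from <H>::=λ we get {λ}. So FIRST(<H>) = {λ, p, s, t}.
FOLLOW(<S>) includes $ since <S> is the start symbol.
FOLLOW(<S>): in <S>::=<D> s <S>, the suffix after <S> is empty (adds nothing new); in <S>::=s <S> <H>, <S> is followed by <H> with FIRST {λ, p, s, t}; in <S>::=s <S> <H>, the suffix after <S> is nullable (adds nothing new); in <G>::=<S> <D>, <S> is followed by <D> with FIRST {λ, p, s, t}; in <G>::=<S> <D>, the suffix after <S> is nullable, so FOLLOW(<S>) ⊇ FOLLOW(<G>) = {$, p, s, t}; in <H>::=<G> s <S> <G>, <S> is followed by <G> with FIRST {λ, p, s, t}; in <H>::=<G> s <S> <G>, the suffix after <S> is nullable, so FOLLOW(<S>) ⊇ FOLLOW(<H>) = {$, p, s, t}. Thus FOLLOW(<S>) = {$, p, s, t}.
FOLLOW(<C>): in <S>::=<C> <D>, <C> is followed by <D> with FIRST {λ, p, s, t}; in <S>::=<C> <D>, the suffix after <C> is nullable, so FOLLOW(<C>) ⊇ FOLLOW(<S>) = {$, p, s, t}. Thus FOLLOW(<C>) = {$, p, s, t}.
FOLLOW(<D>): in <S>::=<D> s <S>, <D> is followed by s <S> with FIRST {s}; in <S>::=<C> <D>, the suffix after <D> is empty, so FOLLOW(<D>) ⊇ FOLLOW(<S>) = {$, p, s, t}; in <G>::=<S> <D>, the suffix after <D> is empty, so FOLLOW(<D>) ⊇ FOLLOW(<G>) = {$, p, s, t}. Thus FOLLOW(<D>) = {$, p, s, t}.
FOLLOW(<H>): in <S>::=s <S> <H>, the suffix after <H> is empty, so FOLLOW(<H>) ⊇ FOLLOW(<S>) = {$, p, s, t}; in <D>::=<H>, the suffix after <H> is empty, so FOLLOW(<H>) ⊇ FOLLOW(<D>) = {$, p, s, t}. Thus FOLLOW(<H>) = {$, p, s, t}.
FOLLOW(<G>): in <H>::=p <G>, the suffix after <G> is empty, so FOLLOW(<G>) ⊇ FOLLOW(<H>) = {$, p, s, t}; in <H>::=<G> s <S> <G> (occurrence 1), <G> is followed by s <S> <G> with FIRST {s}; in <H>::=<G> s <S> <G> (occurrence 2), the suffix after <G> is empty, so FOLLOW(<G>) ⊇ FOLLOW(<H>) = {$, p, s, t}. Thus FOLLOW(<G>) = {$, p, s, t}.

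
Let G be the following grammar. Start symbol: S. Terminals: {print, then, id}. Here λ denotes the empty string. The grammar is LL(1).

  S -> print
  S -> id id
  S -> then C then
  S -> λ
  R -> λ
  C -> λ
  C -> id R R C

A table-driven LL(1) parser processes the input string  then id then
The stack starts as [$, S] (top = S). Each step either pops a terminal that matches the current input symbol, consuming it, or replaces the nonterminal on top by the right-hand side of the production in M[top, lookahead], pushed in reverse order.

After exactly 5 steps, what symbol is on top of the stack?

R

     Stack            Input           Action
  1  $ S              then id then $  expand S -> then C then
  2  $ then C then    then id then $  match then
  3  $ then C         id then $       expand C -> id R R C
  4  $ then C R R id  id then $       match id
  5  $ then C R R     then $          expand R -> λ
Stack after step 5: $ then C R (top = R).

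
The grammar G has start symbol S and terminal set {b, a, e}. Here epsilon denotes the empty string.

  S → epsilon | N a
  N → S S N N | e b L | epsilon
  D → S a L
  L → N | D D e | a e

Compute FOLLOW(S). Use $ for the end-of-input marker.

{$, a, e}

FIRST(S) = {epsilon, a, e}  (via N a)
FIRST(N) = {epsilon, a, e}  (via S S N N)
FIRST(D) = {a, e}  (via S a L)
FIRST(L) = {epsilon, a, e}  (via N, D D e)
FOLLOW(S) includes $ since S is the start symbol.
FOLLOW(D): in L→D D e (occurrence 1), D is followed by D e with FIRST {a, e}; in L→D D e (occurrence 2), D is followed by e with FIRST {e}. Thus FOLLOW(D) = {a, e}.
FOLLOW(S): in N→S S N N (occurrence 1), S is followed by S N N with FIRST {epsilon, a, e}; in N→S S N N (occurrence 1), the suffix after S is nullable, so FOLLOW(S) ⊇ FOLLOW(N) = {a, e}; in N→S S N N (occurrence 2), S is followed by N N with FIRST {epsilon, a, e}; in N→S S N N (occurrence 2), the suffix after S is nullable, so FOLLOW(S) ⊇ FOLLOW(N) = {a, e}; in D→S a L, S is followed by a L with FIRST {a}. Thus FOLLOW(S) = {$, a, e}.
FOLLOW(N): in S→N a, N is followed by a with FIRST {a}; in N→S S N N (occurrence 1), N is followed by N with FIRST {epsilon, a, e}; in N→S S N N (occurrence 1), the suffix after N is nullable (adds nothing new); in N→S S N N (occurrence 2), the suffix after N is empty (adds nothing new); in L→N, the suffix after N is empty, so FOLLOW(N) ⊇ FOLLOW(L) = {a, e}. Thus FOLLOW(N) = {a, e}.
FOLLOW(L): in N→e b L, the suffix after L is empty, so FOLLOW(L) ⊇ FOLLOW(N) = {a, e}; in D→S a L, the suffix after L is empty, so FOLLOW(L) ⊇ FOLLOW(D) = {a, e}. Thus FOLLOW(L) = {a, e}.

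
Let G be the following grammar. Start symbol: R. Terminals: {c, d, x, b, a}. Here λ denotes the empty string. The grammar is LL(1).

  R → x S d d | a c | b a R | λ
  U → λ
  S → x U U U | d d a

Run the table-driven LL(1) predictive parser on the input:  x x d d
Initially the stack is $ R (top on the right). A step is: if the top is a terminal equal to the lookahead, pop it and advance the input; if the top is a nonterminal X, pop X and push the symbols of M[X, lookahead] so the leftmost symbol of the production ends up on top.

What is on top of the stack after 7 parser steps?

d

     Stack          Input      Action
  1  $ R            x x d d $  expand R → x S d d
  2  $ d d S x      x x d d $  match x
  3  $ d d S        x d d $    expand S → x U U U
  4  $ d d U U U x  x d d $    match x
  5  $ d d U U U    d d $      expand U → λ
  6  $ d d U U      d d $      expand U → λ
  7  $ d d U        d d $      expand U → λ
Stack after step 7: $ d d (top = d).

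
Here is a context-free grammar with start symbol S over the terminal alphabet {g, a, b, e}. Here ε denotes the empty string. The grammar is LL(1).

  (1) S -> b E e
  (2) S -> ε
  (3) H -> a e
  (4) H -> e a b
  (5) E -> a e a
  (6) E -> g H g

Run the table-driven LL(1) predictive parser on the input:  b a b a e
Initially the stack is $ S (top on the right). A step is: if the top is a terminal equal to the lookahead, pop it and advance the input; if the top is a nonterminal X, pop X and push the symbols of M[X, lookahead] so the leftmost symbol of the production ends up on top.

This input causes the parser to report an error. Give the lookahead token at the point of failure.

step 1: stack=$ S  input=b a b a e $  — expand S -> b E e
step 2: stack=$ e E b  input=b a b a e $  — match b
step 3: stack=$ e E  input=a b a e $  — expand E -> a e a
step 4: stack=$ e a e a  input=a b a e $  — match a
step 5: stack=$ e a e  input=b a e $  — error: top is terminal e but lookahead is b

b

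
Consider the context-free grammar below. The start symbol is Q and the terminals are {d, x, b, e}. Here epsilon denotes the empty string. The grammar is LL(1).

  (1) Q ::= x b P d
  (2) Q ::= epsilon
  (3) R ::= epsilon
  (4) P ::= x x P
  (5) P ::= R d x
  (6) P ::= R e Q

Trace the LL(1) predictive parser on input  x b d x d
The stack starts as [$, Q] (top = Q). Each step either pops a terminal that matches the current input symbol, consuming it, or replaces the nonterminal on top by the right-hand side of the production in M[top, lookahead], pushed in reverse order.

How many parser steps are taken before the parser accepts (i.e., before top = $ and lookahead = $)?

8

step 1: stack=$ Q  input=x b d x d $  — expand Q ::= x b P d
step 2: stack=$ d P b x  input=x b d x d $  — match x
step 3: stack=$ d P b  input=b d x d $  — match b
step 4: stack=$ d P  input=d x d $  — expand P ::= R d x
step 5: stack=$ d x d R  input=d x d $  — expand R ::= epsilon
step 6: stack=$ d x d  input=d x d $  — match d
step 7: stack=$ d x  input=x d $  — match x
step 8: stack=$ d  input=d $  — match d
Accept reached after 8 steps.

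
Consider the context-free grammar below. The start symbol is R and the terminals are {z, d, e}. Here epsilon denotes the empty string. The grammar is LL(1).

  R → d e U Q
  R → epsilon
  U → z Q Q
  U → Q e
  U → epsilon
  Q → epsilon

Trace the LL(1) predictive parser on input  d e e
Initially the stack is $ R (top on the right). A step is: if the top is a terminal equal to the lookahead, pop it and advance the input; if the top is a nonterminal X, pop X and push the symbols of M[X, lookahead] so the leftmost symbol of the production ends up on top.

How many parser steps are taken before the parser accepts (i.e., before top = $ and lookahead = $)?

7

     Stack      Input    Action
  1  $ R        d e e $  expand R → d e U Q
  2  $ Q U e d  d e e $  match d
  3  $ Q U e    e e $    match e
  4  $ Q U      e $      expand U → Q e
  5  $ Q e Q    e $      expand Q → epsilon
  6  $ Q e      e $      match e
  7  $ Q        $        expand Q → epsilon
Accept reached after 7 steps.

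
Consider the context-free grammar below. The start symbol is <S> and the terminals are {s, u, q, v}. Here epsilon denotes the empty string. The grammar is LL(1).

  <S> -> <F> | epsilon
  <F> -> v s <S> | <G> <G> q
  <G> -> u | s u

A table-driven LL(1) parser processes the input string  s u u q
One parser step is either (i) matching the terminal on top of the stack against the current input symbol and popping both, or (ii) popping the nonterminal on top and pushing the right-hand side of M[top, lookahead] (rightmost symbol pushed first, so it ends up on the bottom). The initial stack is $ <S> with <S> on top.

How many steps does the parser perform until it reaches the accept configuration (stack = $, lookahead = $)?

8

     Stack        Input      Action
  1  $ <S>        s u u q $  expand <S> -> <F>
  2  $ <F>        s u u q $  expand <F> -> <G> <G> q
  3  $ q <G> <G>  s u u q $  expand <G> -> s u
  4  $ q <G> u s  s u u q $  match s
  5  $ q <G> u    u u q $    match u
  6  $ q <G>      u q $      expand <G> -> u
  7  $ q u        u q $      match u
  8  $ q          q $        match q
Accept reached after 8 steps.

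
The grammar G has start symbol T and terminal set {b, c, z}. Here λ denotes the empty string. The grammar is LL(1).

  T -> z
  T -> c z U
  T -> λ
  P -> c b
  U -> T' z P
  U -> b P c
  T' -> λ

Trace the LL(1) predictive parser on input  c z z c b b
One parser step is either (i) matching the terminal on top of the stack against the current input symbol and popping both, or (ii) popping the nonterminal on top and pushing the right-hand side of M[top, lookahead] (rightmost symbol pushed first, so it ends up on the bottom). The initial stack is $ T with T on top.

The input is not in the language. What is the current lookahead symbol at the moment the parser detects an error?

b

step 1: stack=$ T  input=c z z c b b $  — expand T -> c z U
step 2: stack=$ U z c  input=c z z c b b $  — match c
step 3: stack=$ U z  input=z z c b b $  — match z
step 4: stack=$ U  input=z c b b $  — expand U -> T' z P
step 5: stack=$ P z T'  input=z c b b $  — expand T' -> λ
step 6: stack=$ P z  input=z c b b $  — match z
step 7: stack=$ P  input=c b b $  — expand P -> c b
step 8: stack=$ b c  input=c b b $  — match c
step 9: stack=$ b  input=b b $  — match b
step 10: stack=$  input=b $  — error: stack empty but input remains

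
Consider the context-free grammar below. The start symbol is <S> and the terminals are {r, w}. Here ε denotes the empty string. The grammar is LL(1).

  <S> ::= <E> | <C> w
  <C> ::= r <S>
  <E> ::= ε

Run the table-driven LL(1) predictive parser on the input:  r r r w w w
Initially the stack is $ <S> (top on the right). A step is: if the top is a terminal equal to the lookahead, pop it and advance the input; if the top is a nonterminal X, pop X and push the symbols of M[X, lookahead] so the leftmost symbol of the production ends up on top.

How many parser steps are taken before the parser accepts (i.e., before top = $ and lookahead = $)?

14

step 1: stack=$ <S>  input=r r r w w w $  — expand <S> ::= <C> w
step 2: stack=$ w <C>  input=r r r w w w $  — expand <C> ::= r <S>
step 3: stack=$ w <S> r  input=r r r w w w $  — match r
step 4: stack=$ w <S>  input=r r w w w $  — expand <S> ::= <C> w
step 5: stack=$ w w <C>  input=r r w w w $  — expand <C> ::= r <S>
step 6: stack=$ w w <S> r  input=r r w w w $  — match r
step 7: stack=$ w w <S>  input=r w w w $  — expand <S> ::= <C> w
step 8: stack=$ w w w <C>  input=r w w w $  — expand <C> ::= r <S>
step 9: stack=$ w w w <S> r  input=r w w w $  — match r
step 10: stack=$ w w w <S>  input=w w w $  — expand <S> ::= <E>
step 11: stack=$ w w w <E>  input=w w w $  — expand <E> ::= ε
step 12: stack=$ w w w  input=w w w $  — match w
step 13: stack=$ w w  input=w w $  — match w
step 14: stack=$ w  input=w $  — match w
Accept reached after 14 steps.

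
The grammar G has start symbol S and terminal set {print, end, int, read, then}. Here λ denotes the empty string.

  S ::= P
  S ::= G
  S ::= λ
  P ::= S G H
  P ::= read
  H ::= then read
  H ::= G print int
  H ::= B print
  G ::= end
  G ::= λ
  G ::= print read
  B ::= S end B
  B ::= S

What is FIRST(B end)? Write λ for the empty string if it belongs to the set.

FIRST(G) = {λ, end, print}
FIRST(S) = {λ, end, print, read, then}  (via P, G)
FIRST(B) = {λ, end, print, read, then}  (via S end B, S)
FIRST(H) = {end, print, read, then}  (via G print int, B print)
FIRST(P) = {end, print, read, then}  (via S G H)
FIRST(B end): take FIRST of each symbol in turn, carrying on past any symbol whose FIRST contains λ; result {end, print, read, then}.

{end, print, read, then}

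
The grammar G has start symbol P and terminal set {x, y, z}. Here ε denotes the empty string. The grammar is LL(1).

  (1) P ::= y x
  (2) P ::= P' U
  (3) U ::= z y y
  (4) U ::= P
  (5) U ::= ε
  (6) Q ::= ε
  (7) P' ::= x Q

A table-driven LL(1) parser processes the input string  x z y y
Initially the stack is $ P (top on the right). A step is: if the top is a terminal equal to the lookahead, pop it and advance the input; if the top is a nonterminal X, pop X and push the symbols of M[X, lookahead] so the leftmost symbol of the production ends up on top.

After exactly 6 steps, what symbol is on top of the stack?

y

     Stack    Input      Action
  1  $ P      x z y y $  expand P ::= P' U
  2  $ U P'   x z y y $  expand P' ::= x Q
  3  $ U Q x  x z y y $  match x
  4  $ U Q    z y y $    expand Q ::= ε
  5  $ U      z y y $    expand U ::= z y y
  6  $ y y z  z y y $    match z
Stack after step 6: $ y y (top = y).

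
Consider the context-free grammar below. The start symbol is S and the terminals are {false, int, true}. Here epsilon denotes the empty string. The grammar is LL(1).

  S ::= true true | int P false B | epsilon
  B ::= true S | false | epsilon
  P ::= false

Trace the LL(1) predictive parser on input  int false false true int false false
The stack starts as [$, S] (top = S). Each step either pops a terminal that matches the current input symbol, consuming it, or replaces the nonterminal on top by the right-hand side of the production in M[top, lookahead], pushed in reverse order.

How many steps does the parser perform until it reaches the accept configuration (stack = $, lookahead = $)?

      Stack            Input                                   Action
   1  $ S              int false false true int false false $  expand S ::= int P false B
   2  $ B false P int  int false false true int false false $  match int
   3  $ B false P      false false true int false false $      expand P ::= false
   4  $ B false false  false false true int false false $      match false
   5  $ B false        false true int false false $            match false
   6  $ B              true int false false $                  expand B ::= true S
   7  $ S true         true int false false $                  match true
   8  $ S              int false false $                       expand S ::= int P false B
   9  $ B false P int  int false false $                       match int
  10  $ B false P      false false $                           expand P ::= false
  11  $ B false false  false false $                           match false
  12  $ B false        false $                                 match false
  13  $ B              $                                       expand B ::= epsilon
Accept reached after 13 steps.

13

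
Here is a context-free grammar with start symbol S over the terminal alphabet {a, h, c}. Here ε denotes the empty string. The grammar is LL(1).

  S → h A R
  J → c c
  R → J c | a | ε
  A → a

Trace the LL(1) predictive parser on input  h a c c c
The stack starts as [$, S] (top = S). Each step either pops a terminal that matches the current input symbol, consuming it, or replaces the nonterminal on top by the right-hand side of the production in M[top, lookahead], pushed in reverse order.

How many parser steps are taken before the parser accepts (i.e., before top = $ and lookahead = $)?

step 1: stack=$ S  input=h a c c c $  — expand S → h A R
step 2: stack=$ R A h  input=h a c c c $  — match h
step 3: stack=$ R A  input=a c c c $  — expand A → a
step 4: stack=$ R a  input=a c c c $  — match a
step 5: stack=$ R  input=c c c $  — expand R → J c
step 6: stack=$ c J  input=c c c $  — expand J → c c
step 7: stack=$ c c c  input=c c c $  — match c
step 8: stack=$ c c  input=c c $  — match c
step 9: stack=$ c  input=c $  — match c
Accept reached after 9 steps.

9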